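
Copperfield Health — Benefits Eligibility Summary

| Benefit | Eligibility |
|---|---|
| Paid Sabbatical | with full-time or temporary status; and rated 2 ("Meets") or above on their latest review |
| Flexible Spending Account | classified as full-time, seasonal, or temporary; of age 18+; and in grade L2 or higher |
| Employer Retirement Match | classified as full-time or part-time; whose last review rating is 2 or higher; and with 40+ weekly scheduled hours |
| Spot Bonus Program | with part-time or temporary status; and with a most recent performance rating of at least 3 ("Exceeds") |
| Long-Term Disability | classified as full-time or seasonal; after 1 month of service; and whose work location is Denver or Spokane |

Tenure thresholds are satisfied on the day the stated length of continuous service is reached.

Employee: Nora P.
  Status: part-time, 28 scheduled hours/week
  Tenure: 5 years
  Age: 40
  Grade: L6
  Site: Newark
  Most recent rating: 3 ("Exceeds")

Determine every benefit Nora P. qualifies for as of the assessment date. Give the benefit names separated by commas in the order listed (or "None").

Spot Bonus Program

Paid Sabbatical — status part-time ✗ (requires full-time or temporary) → not eligible.
Flexible Spending Account — status part-time ✗ (requires full-time, seasonal, or temporary) → not eligible.
Employer Retirement Match — status part-time ✓; rating 3 ≥ 2 ✓; 28 hrs/wk < 40 ✗ → not eligible.
Spot Bonus Program — status part-time ✓; rating 3 ≥ 3 ✓ → eligible.
Long-Term Disability — status part-time ✗ (requires full-time or seasonal) → not eligible.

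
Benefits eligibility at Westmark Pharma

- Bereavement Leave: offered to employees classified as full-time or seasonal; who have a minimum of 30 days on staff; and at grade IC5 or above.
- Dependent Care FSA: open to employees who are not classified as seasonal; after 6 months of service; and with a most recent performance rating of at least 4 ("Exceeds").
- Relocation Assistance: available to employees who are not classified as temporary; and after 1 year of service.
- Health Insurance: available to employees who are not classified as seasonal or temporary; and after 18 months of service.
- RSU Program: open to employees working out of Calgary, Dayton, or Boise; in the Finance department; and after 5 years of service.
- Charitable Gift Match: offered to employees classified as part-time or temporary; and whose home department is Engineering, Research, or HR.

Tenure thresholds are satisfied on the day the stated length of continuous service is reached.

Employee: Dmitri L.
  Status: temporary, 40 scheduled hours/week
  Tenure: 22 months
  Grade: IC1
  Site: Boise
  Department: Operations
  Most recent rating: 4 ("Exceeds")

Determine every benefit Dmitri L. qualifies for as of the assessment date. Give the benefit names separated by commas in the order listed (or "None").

Bereavement Leave — status temporary ✗ (requires full-time or seasonal) → not eligible.
Dependent Care FSA — status temporary ✓ (not excluded); service 22 months ≥ 6 months ✓; rating 4 ≥ 4 ✓ → eligible.
Relocation Assistance — status temporary ✗ (excluded) → not eligible.
Health Insurance — status temporary ✗ (excluded) → not eligible.
RSU Program — site Boise ✓; dept Operations ✗ → not eligible.
Charitable Gift Match — status temporary ✓; dept Operations ✗ → not eligible.

Dependent Care FSA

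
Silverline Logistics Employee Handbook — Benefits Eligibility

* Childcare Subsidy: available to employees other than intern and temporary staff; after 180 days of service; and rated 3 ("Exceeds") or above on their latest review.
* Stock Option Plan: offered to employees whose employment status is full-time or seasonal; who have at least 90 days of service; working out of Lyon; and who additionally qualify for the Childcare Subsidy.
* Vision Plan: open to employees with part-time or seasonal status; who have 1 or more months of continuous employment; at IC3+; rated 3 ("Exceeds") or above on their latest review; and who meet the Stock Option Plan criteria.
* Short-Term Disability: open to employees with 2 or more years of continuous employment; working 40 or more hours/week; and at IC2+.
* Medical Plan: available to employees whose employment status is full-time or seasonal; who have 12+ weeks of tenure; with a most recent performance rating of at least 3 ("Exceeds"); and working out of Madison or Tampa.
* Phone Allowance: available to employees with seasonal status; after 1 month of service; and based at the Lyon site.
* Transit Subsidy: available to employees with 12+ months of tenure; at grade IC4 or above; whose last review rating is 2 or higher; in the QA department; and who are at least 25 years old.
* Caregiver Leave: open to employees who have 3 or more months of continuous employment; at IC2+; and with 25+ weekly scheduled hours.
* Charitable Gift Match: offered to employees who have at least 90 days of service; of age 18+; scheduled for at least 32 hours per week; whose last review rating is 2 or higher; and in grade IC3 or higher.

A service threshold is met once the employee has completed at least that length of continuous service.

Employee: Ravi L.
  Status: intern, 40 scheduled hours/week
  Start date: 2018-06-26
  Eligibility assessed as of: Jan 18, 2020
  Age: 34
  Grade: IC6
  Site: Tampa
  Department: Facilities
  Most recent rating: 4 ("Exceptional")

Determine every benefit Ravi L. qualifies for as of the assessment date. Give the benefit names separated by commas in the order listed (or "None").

Service from 2018-06-26 to Jan 18, 2020: 571 days.
Childcare Subsidy — status intern ✗ (excluded) → not eligible.
Stock Option Plan — status intern ✗ (requires full-time or seasonal) → not eligible.
Vision Plan — status intern ✗ (requires part-time or seasonal) → not eligible.
Short-Term Disability — service 571 days < 2 years (≈730 days) ✗ → not eligible.
Medical Plan — status intern ✗ (requires full-time or seasonal) → not eligible.
Phone Allowance — status intern ✗ (requires seasonal) → not eligible.
Transit Subsidy — service 571 days ≥ 12 months (≈360 days) ✓; grade IC6 ≥ IC4 ✓; rating 4 ≥ 2 ✓; dept Facilities ✗ → not eligible.
Caregiver Leave — service 571 days ≥ 3 months (≈90 days) ✓; grade IC6 ≥ IC2 ✓; 40 hrs/wk ≥ 25 ✓ → eligible.
Charitable Gift Match — service 571 days ≥ 90 days ✓; age 34 ≥ 18 ✓; 40 hrs/wk ≥ 32 ✓; rating 4 ≥ 2 ✓; grade IC6 ≥ IC3 ✓ → eligible.

Caregiver Leave, Charitable Gift Match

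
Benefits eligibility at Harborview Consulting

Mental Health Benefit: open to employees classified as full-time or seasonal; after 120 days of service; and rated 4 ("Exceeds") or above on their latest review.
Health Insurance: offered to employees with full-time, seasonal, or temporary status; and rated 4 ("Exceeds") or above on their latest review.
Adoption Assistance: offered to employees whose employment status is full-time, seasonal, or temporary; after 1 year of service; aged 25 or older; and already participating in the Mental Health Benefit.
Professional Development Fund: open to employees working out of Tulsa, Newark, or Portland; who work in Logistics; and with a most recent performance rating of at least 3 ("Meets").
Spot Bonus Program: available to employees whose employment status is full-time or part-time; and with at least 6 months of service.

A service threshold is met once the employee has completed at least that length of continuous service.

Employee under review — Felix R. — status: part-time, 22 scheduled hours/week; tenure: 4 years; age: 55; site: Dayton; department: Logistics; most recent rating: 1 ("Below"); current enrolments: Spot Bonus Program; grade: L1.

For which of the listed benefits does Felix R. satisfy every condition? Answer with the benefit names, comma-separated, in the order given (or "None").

Mental Health Benefit — status part-time ✗ (requires full-time or seasonal) → not eligible.
Health Insurance — status part-time ✗ (requires full-time, seasonal, or temporary) → not eligible.
Adoption Assistance — status part-time ✗ (requires full-time, seasonal, or temporary) → not eligible.
Professional Development Fund — site Dayton ✗ (not Tulsa, Newark, or Portland) → not eligible.
Spot Bonus Program — status part-time ✓; service 4 years ≥ 6 months (≈180 days) ✓ → eligible.

Spot Bonus Program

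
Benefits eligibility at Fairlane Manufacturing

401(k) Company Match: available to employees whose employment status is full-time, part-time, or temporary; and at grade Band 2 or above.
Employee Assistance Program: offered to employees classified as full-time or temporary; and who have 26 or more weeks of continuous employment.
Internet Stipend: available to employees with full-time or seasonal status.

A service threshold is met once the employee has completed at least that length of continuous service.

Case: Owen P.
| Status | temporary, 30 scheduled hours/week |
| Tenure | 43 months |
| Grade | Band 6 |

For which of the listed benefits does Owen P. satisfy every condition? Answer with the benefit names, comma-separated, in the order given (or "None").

401(k) Company Match, Employee Assistance Program

401(k) Company Match — status temporary ✓; grade Band 6 ≥ Band 2 ✓ → eligible.
Employee Assistance Program — status temporary ✓; service 43 months ≥ 26 weeks (≈182 days) ✓ → eligible.
Internet Stipend — status temporary ✗ (requires full-time or seasonal) → not eligible.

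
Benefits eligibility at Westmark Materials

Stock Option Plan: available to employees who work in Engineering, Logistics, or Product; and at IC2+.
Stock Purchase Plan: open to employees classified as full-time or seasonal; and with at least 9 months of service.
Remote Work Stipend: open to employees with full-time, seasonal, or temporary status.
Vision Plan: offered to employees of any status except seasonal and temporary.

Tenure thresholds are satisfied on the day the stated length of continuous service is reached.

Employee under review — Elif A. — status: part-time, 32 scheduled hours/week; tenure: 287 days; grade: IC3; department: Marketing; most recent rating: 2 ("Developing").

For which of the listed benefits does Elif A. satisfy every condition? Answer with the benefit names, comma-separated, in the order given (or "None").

Stock Option Plan — dept Marketing ✗ → not eligible.
Stock Purchase Plan — status part-time ✗ (requires full-time or seasonal) → not eligible.
Remote Work Stipend — status part-time ✗ (requires full-time, seasonal, or temporary) → not eligible.
Vision Plan — status part-time ✓ (not excluded) → eligible.

Vision Plan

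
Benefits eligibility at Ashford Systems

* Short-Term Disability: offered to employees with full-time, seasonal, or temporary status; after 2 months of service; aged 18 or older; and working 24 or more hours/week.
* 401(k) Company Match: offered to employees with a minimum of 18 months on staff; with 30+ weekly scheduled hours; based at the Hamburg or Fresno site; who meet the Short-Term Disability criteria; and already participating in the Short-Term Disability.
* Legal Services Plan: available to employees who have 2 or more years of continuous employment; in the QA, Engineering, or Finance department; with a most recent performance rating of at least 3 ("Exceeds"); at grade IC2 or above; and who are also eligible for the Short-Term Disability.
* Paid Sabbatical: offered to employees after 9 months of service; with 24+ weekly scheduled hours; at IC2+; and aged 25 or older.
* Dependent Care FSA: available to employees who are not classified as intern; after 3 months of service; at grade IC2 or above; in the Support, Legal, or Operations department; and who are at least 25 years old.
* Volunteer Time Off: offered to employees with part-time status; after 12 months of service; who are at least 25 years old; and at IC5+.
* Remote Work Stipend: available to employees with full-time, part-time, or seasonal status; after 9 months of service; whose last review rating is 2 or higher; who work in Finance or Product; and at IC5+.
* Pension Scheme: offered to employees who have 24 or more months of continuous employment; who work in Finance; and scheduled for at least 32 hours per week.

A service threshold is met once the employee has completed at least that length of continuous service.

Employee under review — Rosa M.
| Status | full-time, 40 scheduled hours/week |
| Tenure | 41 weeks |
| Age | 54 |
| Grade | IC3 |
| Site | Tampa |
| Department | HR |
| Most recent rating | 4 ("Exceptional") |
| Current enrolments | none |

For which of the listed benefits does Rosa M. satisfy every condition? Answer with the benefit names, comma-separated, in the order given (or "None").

Short-Term Disability — status full-time ✓; service 41 weeks ≥ 2 months (≈60 days) ✓; age 54 ≥ 18 ✓; 40 hrs/wk ≥ 24 ✓ → eligible.
401(k) Company Match — service 41 weeks < 18 months (≈540 days) ✗ → not eligible.
Legal Services Plan — service 41 weeks < 2 years (≈730 days) ✗ → not eligible.
Paid Sabbatical — service 41 weeks ≥ 9 months (≈270 days) ✓; 40 hrs/wk ≥ 24 ✓; grade IC3 ≥ IC2 ✓; age 54 ≥ 25 ✓ → eligible.
Dependent Care FSA — status full-time ✓ (not excluded); service 41 weeks ≥ 3 months (≈90 days) ✓; grade IC3 ≥ IC2 ✓; dept HR ✗ → not eligible.
Volunteer Time Off — status full-time ✗ (requires part-time) → not eligible.
Remote Work Stipend — status full-time ✓; service 41 weeks ≥ 9 months (≈270 days) ✓; rating 4 ≥ 2 ✓; dept HR ✗ → not eligible.
Pension Scheme — service 41 weeks < 24 months (≈720 days) ✗ → not eligible.

Short-Term Disability, Paid Sabbatical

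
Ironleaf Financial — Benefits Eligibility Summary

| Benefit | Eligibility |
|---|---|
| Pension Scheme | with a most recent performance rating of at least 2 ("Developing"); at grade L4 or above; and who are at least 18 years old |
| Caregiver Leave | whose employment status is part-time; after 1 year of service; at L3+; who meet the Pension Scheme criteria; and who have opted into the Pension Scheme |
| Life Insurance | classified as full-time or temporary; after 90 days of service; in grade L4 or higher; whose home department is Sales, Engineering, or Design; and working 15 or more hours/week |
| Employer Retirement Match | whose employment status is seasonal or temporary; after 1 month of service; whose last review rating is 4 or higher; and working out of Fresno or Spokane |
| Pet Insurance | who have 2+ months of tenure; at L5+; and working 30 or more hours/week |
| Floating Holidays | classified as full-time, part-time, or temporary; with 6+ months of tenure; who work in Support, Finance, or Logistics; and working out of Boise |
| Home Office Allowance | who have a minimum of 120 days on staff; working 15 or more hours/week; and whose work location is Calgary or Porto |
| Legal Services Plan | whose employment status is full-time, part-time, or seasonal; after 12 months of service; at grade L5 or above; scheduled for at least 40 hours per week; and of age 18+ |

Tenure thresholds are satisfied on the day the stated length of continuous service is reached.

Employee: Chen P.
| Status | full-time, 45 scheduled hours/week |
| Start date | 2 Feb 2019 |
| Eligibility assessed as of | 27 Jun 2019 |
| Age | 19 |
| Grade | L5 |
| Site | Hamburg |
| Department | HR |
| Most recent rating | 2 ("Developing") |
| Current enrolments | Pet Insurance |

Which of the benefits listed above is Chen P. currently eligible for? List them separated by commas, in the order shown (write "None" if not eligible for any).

Pension Scheme, Pet Insurance

Service from 2 Feb 2019 to 27 Jun 2019: 145 days.
Pension Scheme — rating 2 ≥ 2 ✓; grade L5 ≥ L4 ✓; age 19 ≥ 18 ✓ → eligible.
Caregiver Leave — status full-time ✗ (requires part-time) → not eligible.
Life Insurance — status full-time ✓; service 145 days ≥ 90 days ✓; grade L5 ≥ L4 ✓; dept HR ✗ → not eligible.
Employer Retirement Match — status full-time ✗ (requires seasonal or temporary) → not eligible.
Pet Insurance — service 145 days ≥ 2 months (≈60 days) ✓; grade L5 ≥ L5 ✓; 45 hrs/wk ≥ 30 ✓ → eligible.
Floating Holidays — status full-time ✓; service 145 days < 6 months (≈180 days) ✗ → not eligible.
Home Office Allowance — service 145 days ≥ 120 days ✓; 45 hrs/wk ≥ 15 ✓; site Hamburg ✗ (not Calgary or Porto) → not eligible.
Legal Services Plan — status full-time ✓; service 145 days < 12 months (≈360 days) ✗ → not eligible.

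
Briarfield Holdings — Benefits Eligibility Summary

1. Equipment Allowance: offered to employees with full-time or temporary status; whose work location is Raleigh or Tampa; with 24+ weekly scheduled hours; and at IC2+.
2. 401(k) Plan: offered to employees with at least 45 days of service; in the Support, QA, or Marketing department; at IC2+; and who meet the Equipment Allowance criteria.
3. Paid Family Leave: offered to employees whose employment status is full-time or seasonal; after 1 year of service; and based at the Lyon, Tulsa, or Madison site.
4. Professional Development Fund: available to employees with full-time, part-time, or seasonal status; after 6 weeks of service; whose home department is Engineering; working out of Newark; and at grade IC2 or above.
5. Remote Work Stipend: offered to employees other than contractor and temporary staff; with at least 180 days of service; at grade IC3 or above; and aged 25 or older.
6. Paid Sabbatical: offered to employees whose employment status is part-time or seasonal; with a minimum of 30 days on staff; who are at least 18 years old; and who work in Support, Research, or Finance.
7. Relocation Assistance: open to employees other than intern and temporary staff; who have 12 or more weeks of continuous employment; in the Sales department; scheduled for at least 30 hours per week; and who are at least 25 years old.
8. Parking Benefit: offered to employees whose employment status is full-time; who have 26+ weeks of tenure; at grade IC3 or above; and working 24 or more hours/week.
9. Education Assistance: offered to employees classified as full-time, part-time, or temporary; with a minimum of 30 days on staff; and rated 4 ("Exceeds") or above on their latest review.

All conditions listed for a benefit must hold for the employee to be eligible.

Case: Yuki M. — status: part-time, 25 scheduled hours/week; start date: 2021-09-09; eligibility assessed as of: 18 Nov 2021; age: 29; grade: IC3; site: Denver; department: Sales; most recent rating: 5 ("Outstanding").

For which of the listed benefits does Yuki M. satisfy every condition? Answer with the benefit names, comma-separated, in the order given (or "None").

Service from 2021-09-09 to 18 Nov 2021: 70 days.
Equipment Allowance — status part-time ✗ (requires full-time or temporary) → not eligible.
401(k) Plan — service 70 days ≥ 45 days ✓; dept Sales ✗ → not eligible.
Paid Family Leave — status part-time ✗ (requires full-time or seasonal) → not eligible.
Professional Development Fund — status part-time ✓; service 70 days ≥ 6 weeks (≈42 days) ✓; dept Sales ✗ → not eligible.
Remote Work Stipend — status part-time ✓ (not excluded); service 70 days < 180 days ✗ → not eligible.
Paid Sabbatical — status part-time ✓; service 70 days ≥ 30 days ✓; age 29 ≥ 18 ✓; dept Sales ✗ → not eligible.
Relocation Assistance — status part-time ✓ (not excluded); service 70 days < 12 weeks (≈84 days) ✗ → not eligible.
Parking Benefit — status part-time ✗ (requires full-time) → not eligible.
Education Assistance — status part-time ✓; service 70 days ≥ 30 days ✓; rating 5 ≥ 4 ✓ → eligible.

Education Assistance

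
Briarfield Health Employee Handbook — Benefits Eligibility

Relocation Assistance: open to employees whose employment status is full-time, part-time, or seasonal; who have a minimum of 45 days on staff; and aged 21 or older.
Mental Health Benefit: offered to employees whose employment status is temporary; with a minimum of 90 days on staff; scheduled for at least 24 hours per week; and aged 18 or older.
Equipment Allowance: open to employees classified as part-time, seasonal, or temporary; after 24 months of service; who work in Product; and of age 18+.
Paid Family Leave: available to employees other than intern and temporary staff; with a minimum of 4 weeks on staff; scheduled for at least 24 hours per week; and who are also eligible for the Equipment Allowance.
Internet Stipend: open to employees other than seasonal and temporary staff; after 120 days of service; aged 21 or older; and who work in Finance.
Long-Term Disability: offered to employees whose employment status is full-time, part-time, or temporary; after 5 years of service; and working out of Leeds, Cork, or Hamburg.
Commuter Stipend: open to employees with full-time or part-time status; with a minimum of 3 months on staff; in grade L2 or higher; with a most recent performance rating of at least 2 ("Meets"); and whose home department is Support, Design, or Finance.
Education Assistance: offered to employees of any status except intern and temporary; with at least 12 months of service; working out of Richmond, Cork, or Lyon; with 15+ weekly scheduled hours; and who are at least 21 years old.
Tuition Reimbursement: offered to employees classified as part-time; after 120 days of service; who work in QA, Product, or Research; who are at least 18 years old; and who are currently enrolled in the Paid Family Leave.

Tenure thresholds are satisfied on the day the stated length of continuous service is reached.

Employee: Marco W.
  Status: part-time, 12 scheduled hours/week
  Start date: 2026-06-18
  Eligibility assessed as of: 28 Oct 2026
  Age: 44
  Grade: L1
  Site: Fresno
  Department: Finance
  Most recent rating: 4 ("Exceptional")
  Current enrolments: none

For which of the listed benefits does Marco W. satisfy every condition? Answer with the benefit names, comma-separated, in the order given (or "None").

Service from 2026-06-18 to 28 Oct 2026: 132 days.
Relocation Assistance — status part-time ✓; service 132 days ≥ 45 days ✓; age 44 ≥ 21 ✓ → eligible.
Mental Health Benefit — status part-time ✗ (requires temporary) → not eligible.
Equipment Allowance — status part-time ✓; service 132 days < 24 months (≈720 days) ✗ → not eligible.
Paid Family Leave — status part-time ✓ (not excluded); service 132 days ≥ 4 weeks (≈28 days) ✓; 12 hrs/wk < 24 ✗ → not eligible.
Internet Stipend — status part-time ✓ (not excluded); service 132 days ≥ 120 days ✓; age 44 ≥ 21 ✓; dept Finance ✓ → eligible.
Long-Term Disability — status part-time ✓; service 132 days < 5 years (≈1825 days) ✗ → not eligible.
Commuter Stipend — status part-time ✓; service 132 days ≥ 3 months (≈90 days) ✓; grade L1 < L2 ✗ → not eligible.
Education Assistance — status part-time ✓ (not excluded); service 132 days < 12 months (≈360 days) ✗ → not eligible.
Tuition Reimbursement — status part-time ✓; service 132 days ≥ 120 days ✓; dept Finance ✗ → not eligible.

Relocation Assistance, Internet Stipend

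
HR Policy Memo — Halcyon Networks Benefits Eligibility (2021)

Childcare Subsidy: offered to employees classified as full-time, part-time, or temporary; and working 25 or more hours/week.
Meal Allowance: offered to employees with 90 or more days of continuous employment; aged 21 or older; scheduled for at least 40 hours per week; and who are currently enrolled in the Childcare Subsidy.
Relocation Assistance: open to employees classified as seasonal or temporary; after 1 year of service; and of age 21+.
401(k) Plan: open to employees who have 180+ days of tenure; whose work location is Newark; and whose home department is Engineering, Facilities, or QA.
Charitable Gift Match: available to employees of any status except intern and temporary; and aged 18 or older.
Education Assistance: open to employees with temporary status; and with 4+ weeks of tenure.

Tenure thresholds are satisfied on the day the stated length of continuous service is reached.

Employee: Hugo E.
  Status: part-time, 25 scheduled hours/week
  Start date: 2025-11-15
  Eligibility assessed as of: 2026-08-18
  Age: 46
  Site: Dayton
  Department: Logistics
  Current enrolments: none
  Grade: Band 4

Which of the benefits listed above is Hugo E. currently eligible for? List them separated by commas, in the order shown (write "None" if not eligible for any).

Childcare Subsidy, Charitable Gift Match

Service from 2025-11-15 to 2026-08-18: 276 days.
Childcare Subsidy — status part-time ✓; 25 hrs/wk ≥ 25 ✓ → eligible.
Meal Allowance — service 276 days ≥ 90 days ✓; age 46 ≥ 21 ✓; 25 hrs/wk < 40 ✗ → not eligible.
Relocation Assistance — status part-time ✗ (requires seasonal or temporary) → not eligible.
401(k) Plan — service 276 days ≥ 180 days ✓; site Dayton ✗ (not Newark) → not eligible.
Charitable Gift Match — status part-time ✓ (not excluded); age 46 ≥ 18 ✓ → eligible.
Education Assistance — status part-time ✗ (requires temporary) → not eligible.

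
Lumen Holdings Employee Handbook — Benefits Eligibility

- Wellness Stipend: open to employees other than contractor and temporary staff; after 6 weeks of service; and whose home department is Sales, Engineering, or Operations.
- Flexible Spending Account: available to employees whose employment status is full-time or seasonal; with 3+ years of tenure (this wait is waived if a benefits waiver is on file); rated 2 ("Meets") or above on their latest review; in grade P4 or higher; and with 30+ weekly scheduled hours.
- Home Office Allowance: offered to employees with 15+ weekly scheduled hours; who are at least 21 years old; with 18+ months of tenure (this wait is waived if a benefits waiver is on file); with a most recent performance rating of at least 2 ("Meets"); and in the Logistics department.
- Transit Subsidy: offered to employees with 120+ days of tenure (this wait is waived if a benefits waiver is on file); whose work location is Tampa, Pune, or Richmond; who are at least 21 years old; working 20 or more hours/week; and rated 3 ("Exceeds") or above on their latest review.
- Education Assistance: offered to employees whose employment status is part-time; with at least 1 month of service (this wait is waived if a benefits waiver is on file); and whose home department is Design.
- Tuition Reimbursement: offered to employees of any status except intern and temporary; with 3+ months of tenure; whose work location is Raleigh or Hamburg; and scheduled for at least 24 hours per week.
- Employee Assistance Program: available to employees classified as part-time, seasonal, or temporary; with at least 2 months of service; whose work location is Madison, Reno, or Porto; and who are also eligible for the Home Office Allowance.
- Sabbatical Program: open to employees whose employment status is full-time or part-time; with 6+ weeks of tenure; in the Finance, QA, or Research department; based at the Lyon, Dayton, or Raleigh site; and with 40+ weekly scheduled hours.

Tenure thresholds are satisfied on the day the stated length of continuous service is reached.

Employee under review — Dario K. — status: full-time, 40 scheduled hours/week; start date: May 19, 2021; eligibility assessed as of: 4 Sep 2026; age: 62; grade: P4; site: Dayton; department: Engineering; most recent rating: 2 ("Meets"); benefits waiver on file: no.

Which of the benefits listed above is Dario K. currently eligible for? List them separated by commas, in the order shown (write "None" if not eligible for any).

Wellness Stipend, Flexible Spending Account

Service from May 19, 2021 to 4 Sep 2026: 1934 days.
Wellness Stipend — status full-time ✓ (not excluded); service 1934 days ≥ 6 weeks (≈42 days) ✓; dept Engineering ✓ → eligible.
Flexible Spending Account — status full-time ✓; no waiver, service 1934 days ≥ 3 years (≈1095 days) ✓; rating 2 ≥ 2 ✓; grade P4 ≥ P4 ✓; 40 hrs/wk ≥ 30 ✓ → eligible.
Home Office Allowance — 40 hrs/wk ≥ 15 ✓; age 62 ≥ 21 ✓; no waiver, service 1934 days ≥ 18 months (≈540 days) ✓; rating 2 ≥ 2 ✓; dept Engineering ✗ → not eligible.
Transit Subsidy — no waiver, service 1934 days ≥ 120 days ✓; site Dayton ✗ (not Tampa, Pune, or Richmond) → not eligible.
Education Assistance — status full-time ✗ (requires part-time) → not eligible.
Tuition Reimbursement — status full-time ✓ (not excluded); service 1934 days ≥ 3 months (≈90 days) ✓; site Dayton ✗ (not Raleigh or Hamburg) → not eligible.
Employee Assistance Program — status full-time ✗ (requires part-time, seasonal, or temporary) → not eligible.
Sabbatical Program — status full-time ✓; service 1934 days ≥ 6 weeks (≈42 days) ✓; dept Engineering ✗ → not eligible.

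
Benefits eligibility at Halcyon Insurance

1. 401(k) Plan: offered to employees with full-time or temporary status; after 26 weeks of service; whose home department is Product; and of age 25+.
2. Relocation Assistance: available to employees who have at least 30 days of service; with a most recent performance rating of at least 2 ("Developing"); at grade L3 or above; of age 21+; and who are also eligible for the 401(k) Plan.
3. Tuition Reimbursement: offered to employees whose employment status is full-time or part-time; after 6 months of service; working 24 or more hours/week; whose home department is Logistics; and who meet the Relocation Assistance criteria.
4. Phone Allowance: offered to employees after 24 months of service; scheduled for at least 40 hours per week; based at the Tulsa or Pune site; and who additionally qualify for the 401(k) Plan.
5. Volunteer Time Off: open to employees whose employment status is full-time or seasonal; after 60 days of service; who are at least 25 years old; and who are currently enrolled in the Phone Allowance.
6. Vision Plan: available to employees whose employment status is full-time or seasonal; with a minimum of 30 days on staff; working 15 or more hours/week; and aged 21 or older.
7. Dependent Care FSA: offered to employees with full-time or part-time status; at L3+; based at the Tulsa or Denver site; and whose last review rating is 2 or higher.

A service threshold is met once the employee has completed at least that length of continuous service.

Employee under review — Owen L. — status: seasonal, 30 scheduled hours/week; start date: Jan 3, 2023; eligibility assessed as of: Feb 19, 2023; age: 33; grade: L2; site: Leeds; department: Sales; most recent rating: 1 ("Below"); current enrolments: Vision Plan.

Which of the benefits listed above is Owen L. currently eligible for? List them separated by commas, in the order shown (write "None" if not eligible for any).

Service from Jan 3, 2023 to Feb 19, 2023: 47 days.
401(k) Plan — status seasonal ✗ (requires full-time or temporary) → not eligible.
Relocation Assistance — service 47 days ≥ 30 days ✓; rating 1 < 2 ✗ → not eligible.
Tuition Reimbursement — status seasonal ✗ (requires full-time or part-time) → not eligible.
Phone Allowance — service 47 days < 24 months (≈720 days) ✗ → not eligible.
Volunteer Time Off — status seasonal ✓; service 47 days < 60 days ✗ → not eligible.
Vision Plan — status seasonal ✓; service 47 days ≥ 30 days ✓; 30 hrs/wk ≥ 15 ✓; age 33 ≥ 21 ✓ → eligible.
Dependent Care FSA — status seasonal ✗ (requires full-time or part-time) → not eligible.

Vision Plan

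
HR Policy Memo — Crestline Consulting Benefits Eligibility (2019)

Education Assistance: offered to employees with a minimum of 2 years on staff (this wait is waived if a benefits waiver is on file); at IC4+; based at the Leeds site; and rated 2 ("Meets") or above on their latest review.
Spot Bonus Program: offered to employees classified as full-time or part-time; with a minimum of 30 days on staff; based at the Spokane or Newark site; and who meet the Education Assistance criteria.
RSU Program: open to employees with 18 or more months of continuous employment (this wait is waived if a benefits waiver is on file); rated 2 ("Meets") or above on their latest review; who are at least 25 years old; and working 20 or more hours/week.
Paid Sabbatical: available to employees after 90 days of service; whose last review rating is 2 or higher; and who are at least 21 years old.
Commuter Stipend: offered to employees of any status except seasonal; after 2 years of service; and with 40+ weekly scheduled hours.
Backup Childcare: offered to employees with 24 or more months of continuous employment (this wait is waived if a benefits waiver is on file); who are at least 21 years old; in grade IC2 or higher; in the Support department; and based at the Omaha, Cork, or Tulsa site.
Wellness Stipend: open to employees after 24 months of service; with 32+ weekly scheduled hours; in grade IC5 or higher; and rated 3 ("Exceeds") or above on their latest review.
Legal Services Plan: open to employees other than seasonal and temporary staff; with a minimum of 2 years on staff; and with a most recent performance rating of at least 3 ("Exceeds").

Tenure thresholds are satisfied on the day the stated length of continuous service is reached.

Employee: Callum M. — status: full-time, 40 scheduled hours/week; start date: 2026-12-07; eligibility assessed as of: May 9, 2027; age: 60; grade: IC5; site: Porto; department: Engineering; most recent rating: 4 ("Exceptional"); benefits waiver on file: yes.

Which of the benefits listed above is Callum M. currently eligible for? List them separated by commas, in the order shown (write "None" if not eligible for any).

Service from 2026-12-07 to May 9, 2027: 153 days.
Education Assistance — benefits waiver on file ✓; grade IC5 ≥ IC4 ✓; site Porto ✗ (not Leeds) → not eligible.
Spot Bonus Program — status full-time ✓; service 153 days ≥ 30 days ✓; site Porto ✗ (not Spokane or Newark) → not eligible.
RSU Program — benefits waiver on file ✓; rating 4 ≥ 2 ✓; age 60 ≥ 25 ✓; 40 hrs/wk ≥ 20 ✓ → eligible.
Paid Sabbatical — service 153 days ≥ 90 days ✓; rating 4 ≥ 2 ✓; age 60 ≥ 21 ✓ → eligible.
Commuter Stipend — status full-time ✓ (not excluded); service 153 days < 2 years (≈730 days) ✗ → not eligible.
Backup Childcare — benefits waiver on file ✓; age 60 ≥ 21 ✓; grade IC5 ≥ IC2 ✓; dept Engineering ✗ → not eligible.
Wellness Stipend — service 153 days < 24 months (≈720 days) ✗ → not eligible.
Legal Services Plan — status full-time ✓ (not excluded); service 153 days < 2 years (≈730 days) ✗ → not eligible.

RSU Program, Paid Sabbatical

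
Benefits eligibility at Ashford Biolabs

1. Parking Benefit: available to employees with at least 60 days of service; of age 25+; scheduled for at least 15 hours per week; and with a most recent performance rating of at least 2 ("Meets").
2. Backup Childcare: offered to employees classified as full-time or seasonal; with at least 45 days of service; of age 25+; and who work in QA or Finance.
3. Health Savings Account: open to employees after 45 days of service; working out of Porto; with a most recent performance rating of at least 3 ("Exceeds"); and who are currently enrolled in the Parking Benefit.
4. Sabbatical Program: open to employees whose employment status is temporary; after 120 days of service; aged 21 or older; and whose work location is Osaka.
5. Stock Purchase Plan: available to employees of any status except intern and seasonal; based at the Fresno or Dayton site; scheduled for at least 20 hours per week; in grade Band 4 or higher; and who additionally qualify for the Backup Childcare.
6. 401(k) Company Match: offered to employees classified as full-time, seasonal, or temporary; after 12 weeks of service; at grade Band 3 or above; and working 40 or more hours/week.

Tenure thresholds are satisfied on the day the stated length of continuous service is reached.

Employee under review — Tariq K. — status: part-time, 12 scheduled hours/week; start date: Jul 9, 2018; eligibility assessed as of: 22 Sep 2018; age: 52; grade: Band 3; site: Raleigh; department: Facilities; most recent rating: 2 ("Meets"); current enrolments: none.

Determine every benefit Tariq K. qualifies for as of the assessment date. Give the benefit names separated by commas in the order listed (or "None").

None

Service from Jul 9, 2018 to 22 Sep 2018: 75 days.
Parking Benefit — service 75 days ≥ 60 days ✓; age 52 ≥ 25 ✓; 12 hrs/wk < 15 ✗ → not eligible.
Backup Childcare — status part-time ✗ (requires full-time or seasonal) → not eligible.
Health Savings Account — service 75 days ≥ 45 days ✓; site Raleigh ✗ (not Porto) → not eligible.
Sabbatical Program — status part-time ✗ (requires temporary) → not eligible.
Stock Purchase Plan — status part-time ✓ (not excluded); site Raleigh ✗ (not Fresno or Dayton) → not eligible.
401(k) Company Match — status part-time ✗ (requires full-time, seasonal, or temporary) → not eligible.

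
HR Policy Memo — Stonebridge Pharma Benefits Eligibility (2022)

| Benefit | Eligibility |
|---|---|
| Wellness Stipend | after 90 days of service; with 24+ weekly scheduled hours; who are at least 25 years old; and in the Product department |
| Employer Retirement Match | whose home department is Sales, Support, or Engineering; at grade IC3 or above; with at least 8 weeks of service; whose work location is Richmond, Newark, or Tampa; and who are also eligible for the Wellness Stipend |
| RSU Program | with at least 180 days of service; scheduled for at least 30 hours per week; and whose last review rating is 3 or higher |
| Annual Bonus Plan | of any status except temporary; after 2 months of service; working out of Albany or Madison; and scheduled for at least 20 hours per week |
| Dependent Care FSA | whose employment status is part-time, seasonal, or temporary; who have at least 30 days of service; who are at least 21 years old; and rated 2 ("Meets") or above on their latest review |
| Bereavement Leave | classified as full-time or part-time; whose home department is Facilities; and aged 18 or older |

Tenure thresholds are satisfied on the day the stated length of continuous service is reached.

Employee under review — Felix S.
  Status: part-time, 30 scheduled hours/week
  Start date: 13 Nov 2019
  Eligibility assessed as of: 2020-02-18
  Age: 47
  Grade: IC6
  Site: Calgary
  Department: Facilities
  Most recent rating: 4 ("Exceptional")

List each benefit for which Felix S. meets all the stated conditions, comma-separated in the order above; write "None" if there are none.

Service from 13 Nov 2019 to 2020-02-18: 97 days.
Wellness Stipend — service 97 days ≥ 90 days ✓; 30 hrs/wk ≥ 24 ✓; age 47 ≥ 25 ✓; dept Facilities ✗ → not eligible.
Employer Retirement Match — dept Facilities ✗ → not eligible.
RSU Program — service 97 days < 180 days ✗ → not eligible.
Annual Bonus Plan — status part-time ✓ (not excluded); service 97 days ≥ 2 months (≈60 days) ✓; site Calgary ✗ (not Albany or Madison) → not eligible.
Dependent Care FSA — status part-time ✓; service 97 days ≥ 30 days ✓; age 47 ≥ 21 ✓; rating 4 ≥ 2 ✓ → eligible.
Bereavement Leave — status part-time ✓; dept Facilities ✓; age 47 ≥ 18 ✓ → eligible.

Dependent Care FSA, Bereavement Leave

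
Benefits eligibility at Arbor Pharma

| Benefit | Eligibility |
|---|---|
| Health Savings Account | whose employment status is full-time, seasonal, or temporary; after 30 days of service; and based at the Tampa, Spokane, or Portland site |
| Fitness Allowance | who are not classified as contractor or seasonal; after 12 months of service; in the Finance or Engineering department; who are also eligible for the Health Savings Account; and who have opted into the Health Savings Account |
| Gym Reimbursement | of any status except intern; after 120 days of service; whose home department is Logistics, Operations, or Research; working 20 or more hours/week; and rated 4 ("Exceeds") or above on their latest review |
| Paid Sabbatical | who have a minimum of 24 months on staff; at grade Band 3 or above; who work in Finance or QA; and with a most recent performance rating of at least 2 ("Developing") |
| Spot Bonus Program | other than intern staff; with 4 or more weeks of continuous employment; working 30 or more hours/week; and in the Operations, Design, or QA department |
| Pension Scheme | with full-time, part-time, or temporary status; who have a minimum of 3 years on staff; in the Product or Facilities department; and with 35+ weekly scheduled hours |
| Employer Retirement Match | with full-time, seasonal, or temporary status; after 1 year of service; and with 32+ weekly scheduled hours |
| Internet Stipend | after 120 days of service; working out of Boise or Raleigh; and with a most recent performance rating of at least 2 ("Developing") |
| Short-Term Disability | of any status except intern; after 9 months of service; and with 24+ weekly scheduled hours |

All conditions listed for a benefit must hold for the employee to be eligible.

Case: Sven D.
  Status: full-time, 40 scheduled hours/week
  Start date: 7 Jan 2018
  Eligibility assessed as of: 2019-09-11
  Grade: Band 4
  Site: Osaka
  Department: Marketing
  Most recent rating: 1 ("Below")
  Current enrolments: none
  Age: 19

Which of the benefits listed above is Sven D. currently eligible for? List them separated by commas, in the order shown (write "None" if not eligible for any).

Service from 7 Jan 2018 to 2019-09-11: 612 days.
Health Savings Account — status full-time ✓; service 612 days ≥ 30 days ✓; site Osaka ✗ (not Tampa, Spokane, or Portland) → not eligible.
Fitness Allowance — status full-time ✓ (not excluded); service 612 days ≥ 12 months (≈360 days) ✓; dept Marketing ✗ → not eligible.
Gym Reimbursement — status full-time ✓ (not excluded); service 612 days ≥ 120 days ✓; dept Marketing ✗ → not eligible.
Paid Sabbatical — service 612 days < 24 months (≈720 days) ✗ → not eligible.
Spot Bonus Program — status full-time ✓ (not excluded); service 612 days ≥ 4 weeks (≈28 days) ✓; 40 hrs/wk ≥ 30 ✓; dept Marketing ✗ → not eligible.
Pension Scheme — status full-time ✓; service 612 days < 3 years (≈1095 days) ✗ → not eligible.
Employer Retirement Match — status full-time ✓; service 612 days ≥ 1 year (≈365 days) ✓; 40 hrs/wk ≥ 32 ✓ → eligible.
Internet Stipend — service 612 days ≥ 120 days ✓; site Osaka ✗ (not Boise or Raleigh) → not eligible.
Short-Term Disability — status full-time ✓ (not excluded); service 612 days ≥ 9 months (≈270 days) ✓; 40 hrs/wk ≥ 24 ✓ → eligible.

Employer Retirement Match, Short-Term Disability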